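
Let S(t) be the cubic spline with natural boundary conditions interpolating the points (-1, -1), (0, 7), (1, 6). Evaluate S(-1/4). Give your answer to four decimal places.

Write M_i for S''(x_i). With h_i = 1, 1 and divided differences Δ_i = 8, -1, the continuity of S' gives the tridiagonal system
  1·M_0 + 4·M_1 + 1·M_2 = 6(Δ_1 - Δ_0) = -54
Natural end conditions: M_0 = M_2 = 0.
Solving the tridiagonal system: M_0 = 0, M_1 = -27/2, M_2 = 0.
On [-1, 0], S(t) = -1 + 41/4·(t + 1) + 0·(t + 1)² - 9/4·(t + 1)³.
With (t + 1) = 3/4: S(-1/4) = 1469/256.

5.7383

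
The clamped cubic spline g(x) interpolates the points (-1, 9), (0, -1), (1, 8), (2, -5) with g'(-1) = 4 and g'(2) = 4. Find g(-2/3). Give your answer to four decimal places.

With M_i denoting the second derivative at x_i, h_i = 1, 1, 1, and Δ_i = (y_(i+1) − y_i)/h_i = -10, 9, -13:
  1·M_0 + 4·M_1 + 1·M_2 = 6(Δ_1 - Δ_0) = 114
  1·M_1 + 4·M_2 + 1·M_3 = 6(Δ_2 - Δ_1) = -132
Clamped end conditions give two more equations: 2h_0·M_0 + h_0·M_1 = 6(Δ_0 - g'(-1)) = -84 and h_2·M_2 + 2h_2·M_3 = 6(g'(2) - Δ_2) = 102.
Solving the tridiagonal system: M_0 = -372/5, M_1 = 324/5, M_2 = -354/5, M_3 = 432/5.
On [-1, 0], g(x) = 9 + 4·(x + 1) - 186/5·(x + 1)² + 116/5·(x + 1)³.
With (x + 1) = 1/3: g(-2/3) = 953/135.

7.0593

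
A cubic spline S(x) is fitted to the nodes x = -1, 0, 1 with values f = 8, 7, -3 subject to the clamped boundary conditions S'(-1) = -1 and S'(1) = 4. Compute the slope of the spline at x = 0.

Write M_i for S''(x_i). With h_i = 1, 1 and divided differences Δ_i = -1, -10, the continuity of S' gives the tridiagonal system
  1·M_0 + 4·M_1 + 1·M_2 = 6(Δ_1 - Δ_0) = -54
Clamped end conditions give two more equations: 2h_0·M_0 + h_0·M_1 = 6(Δ_0 - S'(-1)) = 0 and h_1·M_1 + 2h_1·M_2 = 6(S'(1) - Δ_1) = 84.
Solving: M_0 = 16, M_1 = -32, M_2 = 58.
On [0, 1], S'(x) = b_1 + 2c_1·x + 3d_1·x² with b_1 = Δ_1 - h_1(2M_1 + M_2)/6 = -9, c_1 = M_1/2 = -16, d_1 = (M_2 - M_1)/(6h_1) = 15. So S'(0) = -9.

-9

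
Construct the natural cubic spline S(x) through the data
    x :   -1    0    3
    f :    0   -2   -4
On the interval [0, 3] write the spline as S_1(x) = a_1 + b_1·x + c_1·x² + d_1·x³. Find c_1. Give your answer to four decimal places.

0.5000

With m_i denoting the second derivative at x_i, h_i = 1, 3, and Δ_i = (y_(i+1) − y_i)/h_i = -2, -2/3:
  1·m_0 + 8·m_1 + 3·m_2 = 6(Δ_1 - Δ_0) = 8
Natural end conditions: m_0 = m_2 = 0.
Solving: m_0 = 0, m_1 = 1, m_2 = 0.
On [0, 3], with S_1(x) = a_1 + b_1·x + c_1·x² + d_1·x³: c_1 = m_1/2 = 1/2, d_1 = (m_2 - m_1)/(6h_1) = -1/18, b_1 = Δ_1 - h_1(2m_1 + m_2)/6 = -5/3.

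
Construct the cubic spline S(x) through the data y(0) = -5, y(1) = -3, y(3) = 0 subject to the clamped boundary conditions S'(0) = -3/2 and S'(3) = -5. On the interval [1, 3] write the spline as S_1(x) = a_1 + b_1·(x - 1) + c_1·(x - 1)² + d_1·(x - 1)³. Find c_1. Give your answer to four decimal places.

0.6667

Let σ_i = S''(x_i). Step sizes h_i = 1, 2; slopes of the chords Δ_i = (y_(i+1) - y_i)/h_i = 2, 3/2.
  1·σ_0 + 6·σ_1 + 2·σ_2 = 6(Δ_1 - Δ_0) = -3
Clamped end conditions give two more equations: 2h_0·σ_0 + h_0·σ_1 = 6(Δ_0 - S'(0)) = 21 and h_1·σ_1 + 2h_1·σ_2 = 6(S'(3) - Δ_1) = -39.
Forward elimination and back-substitution give σ_0 = 59/6, σ_1 = 4/3, σ_2 = -125/12.
On [1, 3], with S_1(x) = a_1 + b_1·(x - 1) + c_1·(x - 1)² + d_1·(x - 1)³: c_1 = σ_1/2 = 2/3, d_1 = (σ_2 - σ_1)/(6h_1) = -47/48, b_1 = Δ_1 - h_1(2σ_1 + σ_2)/6 = 49/12.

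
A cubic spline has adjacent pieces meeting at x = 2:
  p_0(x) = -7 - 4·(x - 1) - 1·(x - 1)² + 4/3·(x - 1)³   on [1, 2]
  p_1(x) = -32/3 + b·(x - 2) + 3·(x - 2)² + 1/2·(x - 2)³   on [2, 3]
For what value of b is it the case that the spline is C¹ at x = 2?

-2

p_0'(x) = -4 - 2·(x - 1) + 4·(x - 1)², so p_0'(2) = -2. On the right, p_1'(2) = b, so b = -2.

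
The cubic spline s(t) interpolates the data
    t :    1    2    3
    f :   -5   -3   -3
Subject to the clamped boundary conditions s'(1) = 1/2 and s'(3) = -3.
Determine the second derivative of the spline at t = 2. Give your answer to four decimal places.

-2.5000

Write m_i for s''(x_i). With h_i = 1, 1 and divided differences Δ_i = 2, 0, the continuity of s' gives the tridiagonal system
  1·m_0 + 4·m_1 + 1·m_2 = 6(Δ_1 - Δ_0) = -12
Clamped end conditions give two more equations: 2h_0·m_0 + h_0·m_1 = 6(Δ_0 - s'(1)) = 9 and h_1·m_1 + 2h_1·m_2 = 6(s'(3) - Δ_1) = -18.
Forward elimination and back-substitution give m_0 = 23/4, m_1 = -5/2, m_2 = -31/4.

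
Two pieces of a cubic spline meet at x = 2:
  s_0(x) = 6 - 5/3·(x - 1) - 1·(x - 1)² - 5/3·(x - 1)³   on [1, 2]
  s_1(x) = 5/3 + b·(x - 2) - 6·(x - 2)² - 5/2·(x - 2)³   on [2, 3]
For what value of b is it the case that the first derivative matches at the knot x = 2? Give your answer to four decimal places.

-8.6667

s_0'(x) = -5/3 - 2·(x - 1) - 5·(x - 1)², so s_0'(2) = -26/3. On the right, s_1'(2) = b, so b = -26/3.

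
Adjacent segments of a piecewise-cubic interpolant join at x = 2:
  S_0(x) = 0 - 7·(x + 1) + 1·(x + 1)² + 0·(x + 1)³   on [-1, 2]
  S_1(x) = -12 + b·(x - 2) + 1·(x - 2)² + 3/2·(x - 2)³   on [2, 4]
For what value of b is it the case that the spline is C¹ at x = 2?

S_0'(x) = -7 + 2·(x + 1) + 0·(x + 1)², so S_0'(2) = -1. On the right, S_1'(2) = b, so b = -1.

-1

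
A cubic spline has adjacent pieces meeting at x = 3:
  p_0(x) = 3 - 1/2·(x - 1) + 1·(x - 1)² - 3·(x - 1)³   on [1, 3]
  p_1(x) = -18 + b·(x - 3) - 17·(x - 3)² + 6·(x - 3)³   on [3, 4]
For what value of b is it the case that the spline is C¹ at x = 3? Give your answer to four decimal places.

-32.5000

p_0'(x) = -1/2 + 2·(x - 1) - 9·(x - 1)², so p_0'(3) = -65/2. On the right, p_1'(3) = b, so b = -65/2.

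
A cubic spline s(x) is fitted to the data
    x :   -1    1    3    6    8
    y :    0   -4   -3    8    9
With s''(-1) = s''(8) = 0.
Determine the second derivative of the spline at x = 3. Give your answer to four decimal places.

2.4360

Put m_i = s'' at the i-th knot. Here h = (2, 2, 3, 2) and Δ = (-2, 1/2, 11/3, 1/2), so the interior equations h_(i-1)·m_(i-1) + 2(h_(i-1)+h_i)·m_i + h_i·m_(i+1) = 6(Δ_i − Δ_(i-1)) read
  2·m_0 + 8·m_1 + 2·m_2 = 6(Δ_1 - Δ_0) = 15
  2·m_1 + 10·m_2 + 3·m_3 = 6(Δ_2 - Δ_1) = 19
  3·m_2 + 10·m_3 + 2·m_4 = 6(Δ_3 - Δ_2) = -19
Natural end conditions: m_0 = m_4 = 0.
Forward elimination and back-substitution give m_0 = 0, m_1 = 871/688, m_2 = 419/172, m_3 = -905/344, m_4 = 0.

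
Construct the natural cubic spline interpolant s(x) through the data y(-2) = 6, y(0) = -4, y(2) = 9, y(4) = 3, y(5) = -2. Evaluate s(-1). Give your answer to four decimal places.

-1.7988

Write M_i for s''(x_i). With h_i = 2, 2, 2, 1 and divided differences Δ_i = -5, 13/2, -3, -5, the continuity of s' gives the tridiagonal system
  2·M_0 + 8·M_1 + 2·M_2 = 6(Δ_1 - Δ_0) = 69
  2·M_1 + 8·M_2 + 2·M_3 = 6(Δ_2 - Δ_1) = -57
  2·M_2 + 6·M_3 + 1·M_4 = 6(Δ_3 - Δ_2) = -12
Natural end conditions: M_0 = M_4 = 0.
Solving: M_0 = 0, M_1 = 459/41, M_2 = -843/82, M_3 = 117/82, M_4 = 0.
On [-2, 0], s(x) = 6 - 358/41·(x + 2) + 0·(x + 2)² + 153/164·(x + 2)³.
With (x + 2) = 1: s(-1) = -295/164.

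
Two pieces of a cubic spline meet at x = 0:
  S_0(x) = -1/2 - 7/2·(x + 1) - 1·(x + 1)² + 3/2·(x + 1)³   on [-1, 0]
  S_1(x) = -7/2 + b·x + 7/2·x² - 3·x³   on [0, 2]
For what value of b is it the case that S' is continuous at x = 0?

-1

S_0'(x) = -7/2 - 2·(x + 1) + 9/2·(x + 1)², so S_0'(0) = -1. On the right, S_1'(0) = b, so b = -1.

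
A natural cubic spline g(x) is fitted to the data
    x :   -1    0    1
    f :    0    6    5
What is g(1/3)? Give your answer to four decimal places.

Let M_i = g''(x_i). Step sizes h_i = 1, 1; slopes of the chords Δ_i = (y_(i+1) - y_i)/h_i = 6, -1.
  1·M_0 + 4·M_1 + 1·M_2 = 6(Δ_1 - Δ_0) = -42
Natural end conditions: M_0 = M_2 = 0.
Hence M_0 = 0, M_1 = -21/2, M_2 = 0.
On [0, 1], g(x) = 6 + 5/2·x - 21/4·x² + 7/4·x³.
With x = 1/3: g(1/3) = 341/54.

6.3148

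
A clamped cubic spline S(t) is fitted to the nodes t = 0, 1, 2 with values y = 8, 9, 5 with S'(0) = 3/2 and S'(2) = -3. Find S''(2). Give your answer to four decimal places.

8.2500

Write M_i for S''(x_i). With h_i = 1, 1 and divided differences Δ_i = 1, -4, the continuity of S' gives the tridiagonal system
  1·M_0 + 4·M_1 + 1·M_2 = 6(Δ_1 - Δ_0) = -30
Clamped end conditions give two more equations: 2h_0·M_0 + h_0·M_1 = 6(Δ_0 - S'(0)) = -3 and h_1·M_1 + 2h_1·M_2 = 6(S'(2) - Δ_1) = 6.
Solving the tridiagonal system: M_0 = 15/4, M_1 = -21/2, M_2 = 33/4.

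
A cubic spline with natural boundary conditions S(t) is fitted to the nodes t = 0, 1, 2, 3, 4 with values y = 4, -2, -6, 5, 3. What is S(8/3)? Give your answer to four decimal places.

1.5040

Put σ_i = S'' at the i-th knot. Here h = (1, 1, 1, 1) and Δ = (-6, -4, 11, -2), so the interior equations h_(i-1)·σ_(i-1) + 2(h_(i-1)+h_i)·σ_i + h_i·σ_(i+1) = 6(Δ_i − Δ_(i-1)) read
  1·σ_0 + 4·σ_1 + 1·σ_2 = 6(Δ_1 - Δ_0) = 12
  1·σ_1 + 4·σ_2 + 1·σ_3 = 6(Δ_2 - Δ_1) = 90
  1·σ_2 + 4·σ_3 + 1·σ_4 = 6(Δ_3 - Δ_2) = -78
Natural end conditions: σ_0 = σ_4 = 0.
Forward elimination and back-substitution give σ_0 = 0, σ_1 = -129/28, σ_2 = 213/7, σ_3 = -759/28, σ_4 = 0.
On [2, 3], S(t) = -6 + 43/8·(t - 2) + 213/14·(t - 2)² - 537/56·(t - 2)³.
With (t - 2) = 2/3: S(8/3) = 379/252.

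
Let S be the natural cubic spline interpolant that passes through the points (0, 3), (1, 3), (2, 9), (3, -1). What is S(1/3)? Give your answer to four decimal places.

2.2099

With M_i denoting the second derivative at x_i, h_i = 1, 1, 1, and Δ_i = (y_(i+1) − y_i)/h_i = 0, 6, -10:
  1·M_0 + 4·M_1 + 1·M_2 = 6(Δ_1 - Δ_0) = 36
  1·M_1 + 4·M_2 + 1·M_3 = 6(Δ_2 - Δ_1) = -96
Natural end conditions: M_0 = M_3 = 0.
Solving the tridiagonal system: M_0 = 0, M_1 = 16, M_2 = -28, M_3 = 0.
On [0, 1], S(x) = 3 - 8/3·x + 0·x² + 8/3·x³.
With x = 1/3: S(1/3) = 179/81.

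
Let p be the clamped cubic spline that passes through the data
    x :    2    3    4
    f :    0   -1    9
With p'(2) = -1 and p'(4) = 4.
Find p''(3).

Write σ_i for p''(x_i). With h_i = 1, 1 and divided differences Δ_i = -1, 10, the continuity of p' gives the tridiagonal system
  1·σ_0 + 4·σ_1 + 1·σ_2 = 6(Δ_1 - Δ_0) = 66
Clamped end conditions give two more equations: 2h_0·σ_0 + h_0·σ_1 = 6(Δ_0 - p'(2)) = 0 and h_1·σ_1 + 2h_1·σ_2 = 6(p'(4) - Δ_1) = -36.
Hence σ_0 = -14, σ_1 = 28, σ_2 = -32.

28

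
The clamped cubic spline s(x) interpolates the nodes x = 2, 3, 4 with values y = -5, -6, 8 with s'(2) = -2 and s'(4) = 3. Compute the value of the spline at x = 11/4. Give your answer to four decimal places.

Put m_i = s'' at the i-th knot. Here h = (1, 1) and Δ = (-1, 14), so the interior equations h_(i-1)·m_(i-1) + 2(h_(i-1)+h_i)·m_i + h_i·m_(i+1) = 6(Δ_i − Δ_(i-1)) read
  1·m_0 + 4·m_1 + 1·m_2 = 6(Δ_1 - Δ_0) = 90
Clamped end conditions give two more equations: 2h_0·m_0 + h_0·m_1 = 6(Δ_0 - s'(2)) = 6 and h_1·m_1 + 2h_1·m_2 = 6(s'(4) - Δ_1) = -66.
Solving: m_0 = -17, m_1 = 40, m_2 = -53.
On [2, 3], s(x) = -5 - 2·(x - 2) - 17/2·(x - 2)² + 19/2·(x - 2)³.
With (x - 2) = 3/4: s(11/4) = -931/128.

-7.2734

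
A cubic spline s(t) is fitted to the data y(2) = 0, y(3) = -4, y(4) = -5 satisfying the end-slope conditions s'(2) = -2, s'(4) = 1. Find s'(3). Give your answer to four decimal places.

-3.5000

With M_i denoting the second derivative at x_i, h_i = 1, 1, and Δ_i = (y_(i+1) − y_i)/h_i = -4, -1:
  1·M_0 + 4·M_1 + 1·M_2 = 6(Δ_1 - Δ_0) = 18
Clamped end conditions give two more equations: 2h_0·M_0 + h_0·M_1 = 6(Δ_0 - s'(2)) = -12 and h_1·M_1 + 2h_1·M_2 = 6(s'(4) - Δ_1) = 12.
Solving: M_0 = -9, M_1 = 6, M_2 = 3.
On [3, 4], s'(t) = b_1 + 2c_1·(t - 3) + 3d_1·(t - 3)² with b_1 = Δ_1 - h_1(2M_1 + M_2)/6 = -7/2, c_1 = M_1/2 = 3, d_1 = (M_2 - M_1)/(6h_1) = -1/2. So s'(3) = -7/2.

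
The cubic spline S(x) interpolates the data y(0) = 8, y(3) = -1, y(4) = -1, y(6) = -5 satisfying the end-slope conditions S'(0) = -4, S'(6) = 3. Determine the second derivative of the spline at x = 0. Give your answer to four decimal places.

Write M_i for S''(x_i). With h_i = 3, 1, 2 and divided differences Δ_i = -3, 0, -2, the continuity of S' gives the tridiagonal system
  3·M_0 + 8·M_1 + 1·M_2 = 6(Δ_1 - Δ_0) = 18
  1·M_1 + 6·M_2 + 2·M_3 = 6(Δ_2 - Δ_1) = -12
Clamped end conditions give two more equations: 2h_0·M_0 + h_0·M_1 = 6(Δ_0 - S'(0)) = 6 and h_2·M_2 + 2h_2·M_3 = 6(S'(6) - Δ_2) = 30.
Solving: M_0 = -13/21, M_1 = 68/21, M_2 = -127/21, M_3 = 221/21.

-0.6190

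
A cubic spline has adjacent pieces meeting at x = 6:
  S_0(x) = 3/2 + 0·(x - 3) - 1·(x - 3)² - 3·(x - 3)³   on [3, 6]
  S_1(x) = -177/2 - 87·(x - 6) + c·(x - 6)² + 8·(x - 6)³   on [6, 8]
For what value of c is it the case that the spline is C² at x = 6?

-28

S_0''(x) = -2 - 18·(x - 3), so S_0''(6) = -56. On the right, S_1''(6) = 2c, so c = -28.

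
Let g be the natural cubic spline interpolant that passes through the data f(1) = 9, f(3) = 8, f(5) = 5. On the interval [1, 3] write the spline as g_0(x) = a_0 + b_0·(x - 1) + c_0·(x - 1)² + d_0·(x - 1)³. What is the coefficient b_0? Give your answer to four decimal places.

Write m_i for g''(x_i). With h_i = 2, 2 and divided differences Δ_i = -1/2, -3/2, the continuity of g' gives the tridiagonal system
  2·m_0 + 8·m_1 + 2·m_2 = 6(Δ_1 - Δ_0) = -6
Natural end conditions: m_0 = m_2 = 0.
Hence m_0 = 0, m_1 = -3/4, m_2 = 0.
On [1, 3], with g_0(x) = a_0 + b_0·(x - 1) + c_0·(x - 1)² + d_0·(x - 1)³: c_0 = m_0/2 = 0, d_0 = (m_1 - m_0)/(6h_0) = -1/16, b_0 = Δ_0 - h_0(2m_0 + m_1)/6 = -1/4.

-0.2500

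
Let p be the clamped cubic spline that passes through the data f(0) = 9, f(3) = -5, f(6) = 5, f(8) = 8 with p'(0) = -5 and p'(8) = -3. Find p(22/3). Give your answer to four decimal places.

8.7661

Write m_i for p''(x_i). With h_i = 3, 3, 2 and divided differences Δ_i = -14/3, 10/3, 3/2, the continuity of p' gives the tridiagonal system
  3·m_0 + 12·m_1 + 3·m_2 = 6(Δ_1 - Δ_0) = 48
  3·m_1 + 10·m_2 + 2·m_3 = 6(Δ_2 - Δ_1) = -11
Clamped end conditions give two more equations: 2h_0·m_0 + h_0·m_1 = 6(Δ_0 - p'(0)) = 2 and h_2·m_2 + 2h_2·m_3 = 6(p'(8) - Δ_2) = -27.
Solving the tridiagonal system: m_0 = -239/114, m_1 = 277/57, m_2 = -51/38, m_3 = -231/38.
On [6, 8], p(t) = 5 + 84/19·(t - 6) - 51/76·(t - 6)² - 15/38·(t - 6)³.
With (t - 6) = 4/3: p(22/3) = 1499/171.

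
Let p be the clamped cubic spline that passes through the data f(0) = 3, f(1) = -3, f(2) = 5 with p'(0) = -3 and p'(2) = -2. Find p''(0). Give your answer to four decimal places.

Write m_i for p''(x_i). With h_i = 1, 1 and divided differences Δ_i = -6, 8, the continuity of p' gives the tridiagonal system
  1·m_0 + 4·m_1 + 1·m_2 = 6(Δ_1 - Δ_0) = 84
Clamped end conditions give two more equations: 2h_0·m_0 + h_0·m_1 = 6(Δ_0 - p'(0)) = -18 and h_1·m_1 + 2h_1·m_2 = 6(p'(2) - Δ_1) = -60.
Forward elimination and back-substitution give m_0 = -59/2, m_1 = 41, m_2 = -101/2.

-29.5000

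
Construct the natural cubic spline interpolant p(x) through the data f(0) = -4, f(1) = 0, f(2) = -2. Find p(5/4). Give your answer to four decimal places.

-0.0078

Write M_i for p''(x_i). With h_i = 1, 1 and divided differences Δ_i = 4, -2, the continuity of p' gives the tridiagonal system
  1·M_0 + 4·M_1 + 1·M_2 = 6(Δ_1 - Δ_0) = -36
Natural end conditions: M_0 = M_2 = 0.
Solving: M_0 = 0, M_1 = -9, M_2 = 0.
On [1, 2], p(x) = 0 + 1·(x - 1) - 9/2·(x - 1)² + 3/2·(x - 1)³.
With (x - 1) = 1/4: p(5/4) = -1/128.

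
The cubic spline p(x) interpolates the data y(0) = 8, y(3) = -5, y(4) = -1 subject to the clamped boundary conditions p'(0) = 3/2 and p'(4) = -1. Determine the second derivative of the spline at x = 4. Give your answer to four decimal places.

-21.8750

With M_i denoting the second derivative at x_i, h_i = 3, 1, and Δ_i = (y_(i+1) − y_i)/h_i = -13/3, 4:
  3·M_0 + 8·M_1 + 1·M_2 = 6(Δ_1 - Δ_0) = 50
Clamped end conditions give two more equations: 2h_0·M_0 + h_0·M_1 = 6(Δ_0 - p'(0)) = -35 and h_1·M_1 + 2h_1·M_2 = 6(p'(4) - Δ_1) = -30.
Hence M_0 = -305/24, M_1 = 55/4, M_2 = -175/8.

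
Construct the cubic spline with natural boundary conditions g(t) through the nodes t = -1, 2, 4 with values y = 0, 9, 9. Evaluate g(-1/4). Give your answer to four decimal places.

2.8828

With σ_i denoting the second derivative at x_i, h_i = 3, 2, and Δ_i = (y_(i+1) − y_i)/h_i = 3, 0:
  3·σ_0 + 10·σ_1 + 2·σ_2 = 6(Δ_1 - Δ_0) = -18
Natural end conditions: σ_0 = σ_2 = 0.
Forward elimination and back-substitution give σ_0 = 0, σ_1 = -9/5, σ_2 = 0.
On [-1, 2], g(t) = 0 + 39/10·(t + 1) + 0·(t + 1)² - 1/10·(t + 1)³.
With (t + 1) = 3/4: g(-1/4) = 369/128.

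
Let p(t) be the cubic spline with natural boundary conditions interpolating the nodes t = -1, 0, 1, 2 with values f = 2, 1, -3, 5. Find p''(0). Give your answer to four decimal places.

-9.6000

Let σ_i = p''(x_i). Step sizes h_i = 1, 1, 1; slopes of the chords Δ_i = (y_(i+1) - y_i)/h_i = -1, -4, 8.
  1·σ_0 + 4·σ_1 + 1·σ_2 = 6(Δ_1 - Δ_0) = -18
  1·σ_1 + 4·σ_2 + 1·σ_3 = 6(Δ_2 - Δ_1) = 72
Natural end conditions: σ_0 = σ_3 = 0.
Forward elimination and back-substitution give σ_0 = 0, σ_1 = -48/5, σ_2 = 102/5, σ_3 = 0.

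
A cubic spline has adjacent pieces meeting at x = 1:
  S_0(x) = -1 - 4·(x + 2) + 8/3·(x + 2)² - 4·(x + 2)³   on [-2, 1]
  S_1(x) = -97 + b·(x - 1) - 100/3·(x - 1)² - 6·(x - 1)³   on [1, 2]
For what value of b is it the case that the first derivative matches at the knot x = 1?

-96

S_0'(x) = -4 + 16/3·(x + 2) - 12·(x + 2)², so S_0'(1) = -96. On the right, S_1'(1) = b, so b = -96.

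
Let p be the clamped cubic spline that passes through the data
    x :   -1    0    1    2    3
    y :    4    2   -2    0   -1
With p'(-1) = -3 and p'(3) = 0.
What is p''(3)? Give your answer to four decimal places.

7.9286

Put m_i = p'' at the i-th knot. Here h = (1, 1, 1, 1) and Δ = (-2, -4, 2, -1), so the interior equations h_(i-1)·m_(i-1) + 2(h_(i-1)+h_i)·m_i + h_i·m_(i+1) = 6(Δ_i − Δ_(i-1)) read
  1·m_0 + 4·m_1 + 1·m_2 = 6(Δ_1 - Δ_0) = -12
  1·m_1 + 4·m_2 + 1·m_3 = 6(Δ_2 - Δ_1) = 36
  1·m_2 + 4·m_3 + 1·m_4 = 6(Δ_3 - Δ_2) = -18
Clamped end conditions give two more equations: 2h_0·m_0 + h_0·m_1 = 6(Δ_0 - p'(-1)) = 6 and h_3·m_3 + 2h_3·m_4 = 6(p'(3) - Δ_3) = 6.
Forward elimination and back-substitution give m_0 = 99/14, m_1 = -57/7, m_2 = 27/2, m_3 = -69/7, m_4 = 111/14.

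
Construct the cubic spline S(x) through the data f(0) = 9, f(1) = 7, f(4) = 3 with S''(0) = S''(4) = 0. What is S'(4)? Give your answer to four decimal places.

With M_i denoting the second derivative at x_i, h_i = 1, 3, and Δ_i = (y_(i+1) − y_i)/h_i = -2, -4/3:
  1·M_0 + 8·M_1 + 3·M_2 = 6(Δ_1 - Δ_0) = 4
Natural end conditions: M_0 = M_2 = 0.
Forward elimination and back-substitution give M_0 = 0, M_1 = 1/2, M_2 = 0.
On [1, 4], S'(x) = b_1 + 2c_1·(x - 1) + 3d_1·(x - 1)² with b_1 = Δ_1 - h_1(2M_1 + M_2)/6 = -11/6, c_1 = M_1/2 = 1/4, d_1 = (M_2 - M_1)/(6h_1) = -1/36. So S'(4) = -13/12.

-1.0833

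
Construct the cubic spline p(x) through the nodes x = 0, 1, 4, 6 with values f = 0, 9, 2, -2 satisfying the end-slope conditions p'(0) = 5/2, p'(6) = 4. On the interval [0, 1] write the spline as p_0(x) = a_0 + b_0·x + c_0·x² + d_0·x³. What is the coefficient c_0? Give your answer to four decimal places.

Put M_i = p'' at the i-th knot. Here h = (1, 3, 2) and Δ = (9, -7/3, -2), so the interior equations h_(i-1)·M_(i-1) + 2(h_(i-1)+h_i)·M_i + h_i·M_(i+1) = 6(Δ_i − Δ_(i-1)) read
  1·M_0 + 8·M_1 + 3·M_2 = 6(Δ_1 - Δ_0) = -68
  3·M_1 + 10·M_2 + 2·M_3 = 6(Δ_2 - Δ_1) = 2
Clamped end conditions give two more equations: 2h_0·M_0 + h_0·M_1 = 6(Δ_0 - p'(0)) = 39 and h_2·M_2 + 2h_2·M_3 = 6(p'(6) - Δ_2) = 36.
Solving: M_0 = 1007/39, M_1 = -493/39, M_2 = 95/39, M_3 = 607/78.
On [0, 1], with p_0(x) = a_0 + b_0·x + c_0·x² + d_0·x³: c_0 = M_0/2 = 1007/78, d_0 = (M_1 - M_0)/(6h_0) = -250/39, b_0 = Δ_0 - h_0(2M_0 + M_1)/6 = 5/2.

12.9103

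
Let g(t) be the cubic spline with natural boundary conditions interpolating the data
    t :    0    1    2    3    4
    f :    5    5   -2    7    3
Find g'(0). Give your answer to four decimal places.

3.2500

Write m_i for g''(x_i). With h_i = 1, 1, 1, 1 and divided differences Δ_i = 0, -7, 9, -4, the continuity of g' gives the tridiagonal system
  1·m_0 + 4·m_1 + 1·m_2 = 6(Δ_1 - Δ_0) = -42
  1·m_1 + 4·m_2 + 1·m_3 = 6(Δ_2 - Δ_1) = 96
  1·m_2 + 4·m_3 + 1·m_4 = 6(Δ_3 - Δ_2) = -78
Natural end conditions: m_0 = m_4 = 0.
Solving: m_0 = 0, m_1 = -39/2, m_2 = 36, m_3 = -57/2, m_4 = 0.
On [0, 1], g'(t) = b_0 + 2c_0·t + 3d_0·t² with b_0 = Δ_0 - h_0(2m_0 + m_1)/6 = 13/4, c_0 = m_0/2 = 0, d_0 = (m_1 - m_0)/(6h_0) = -13/4. So g'(0) = 13/4.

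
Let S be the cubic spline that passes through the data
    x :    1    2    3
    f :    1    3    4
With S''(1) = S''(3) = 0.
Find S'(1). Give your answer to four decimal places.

With m_i denoting the second derivative at x_i, h_i = 1, 1, and Δ_i = (y_(i+1) − y_i)/h_i = 2, 1:
  1·m_0 + 4·m_1 + 1·m_2 = 6(Δ_1 - Δ_0) = -6
Natural end conditions: m_0 = m_2 = 0.
Solving the tridiagonal system: m_0 = 0, m_1 = -3/2, m_2 = 0.
On [1, 2], S'(x) = b_0 + 2c_0·(x - 1) + 3d_0·(x - 1)² with b_0 = Δ_0 - h_0(2m_0 + m_1)/6 = 9/4, c_0 = m_0/2 = 0, d_0 = (m_1 - m_0)/(6h_0) = -1/4. So S'(1) = 9/4.

2.2500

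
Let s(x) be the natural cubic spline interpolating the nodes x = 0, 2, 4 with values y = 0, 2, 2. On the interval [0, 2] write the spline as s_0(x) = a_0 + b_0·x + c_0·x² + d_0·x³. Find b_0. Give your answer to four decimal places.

With M_i denoting the second derivative at x_i, h_i = 2, 2, and Δ_i = (y_(i+1) − y_i)/h_i = 1, 0:
  2·M_0 + 8·M_1 + 2·M_2 = 6(Δ_1 - Δ_0) = -6
Natural end conditions: M_0 = M_2 = 0.
Hence M_0 = 0, M_1 = -3/4, M_2 = 0.
On [0, 2], with s_0(x) = a_0 + b_0·x + c_0·x² + d_0·x³: c_0 = M_0/2 = 0, d_0 = (M_1 - M_0)/(6h_0) = -1/16, b_0 = Δ_0 - h_0(2M_0 + M_1)/6 = 5/4.

1.2500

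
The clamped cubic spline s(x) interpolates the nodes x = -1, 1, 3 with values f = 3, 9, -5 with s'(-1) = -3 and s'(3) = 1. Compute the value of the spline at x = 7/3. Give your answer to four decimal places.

With M_i denoting the second derivative at x_i, h_i = 2, 2, and Δ_i = (y_(i+1) − y_i)/h_i = 3, -7:
  2·M_0 + 8·M_1 + 2·M_2 = 6(Δ_1 - Δ_0) = -60
Clamped end conditions give two more equations: 2h_0·M_0 + h_0·M_1 = 6(Δ_0 - s'(-1)) = 36 and h_1·M_1 + 2h_1·M_2 = 6(s'(3) - Δ_1) = 48.
Hence M_0 = 35/2, M_1 = -17, M_2 = 41/2.
On [1, 3], s(x) = 9 - 5/2·(x - 1) - 17/2·(x - 1)² + 25/8·(x - 1)³.
With (x - 1) = 4/3: s(7/3) = -55/27.

-2.0370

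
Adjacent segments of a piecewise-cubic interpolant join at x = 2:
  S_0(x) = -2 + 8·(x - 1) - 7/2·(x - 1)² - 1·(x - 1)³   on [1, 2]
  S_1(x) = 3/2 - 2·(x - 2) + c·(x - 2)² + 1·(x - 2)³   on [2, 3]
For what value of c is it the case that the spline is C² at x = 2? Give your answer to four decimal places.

-6.5000

S_0''(x) = -7 - 6·(x - 1), so S_0''(2) = -13. On the right, S_1''(2) = 2c, so c = -13/2.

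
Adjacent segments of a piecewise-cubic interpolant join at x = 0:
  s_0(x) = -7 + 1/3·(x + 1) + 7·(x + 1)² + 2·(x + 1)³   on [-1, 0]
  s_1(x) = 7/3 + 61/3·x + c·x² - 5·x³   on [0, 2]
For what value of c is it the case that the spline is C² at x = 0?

s_0''(x) = 14 + 12·(x + 1), so s_0''(0) = 26. On the right, s_1''(0) = 2c, so c = 13.

13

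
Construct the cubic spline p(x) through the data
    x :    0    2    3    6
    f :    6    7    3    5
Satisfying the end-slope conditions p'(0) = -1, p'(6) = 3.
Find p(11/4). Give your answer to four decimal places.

4.0430

Write m_i for p''(x_i). With h_i = 2, 1, 3 and divided differences Δ_i = 1/2, -4, 2/3, the continuity of p' gives the tridiagonal system
  2·m_0 + 6·m_1 + 1·m_2 = 6(Δ_1 - Δ_0) = -27
  1·m_1 + 8·m_2 + 3·m_3 = 6(Δ_2 - Δ_1) = 28
Clamped end conditions give two more equations: 2h_0·m_0 + h_0·m_1 = 6(Δ_0 - p'(0)) = 9 and h_2·m_2 + 2h_2·m_3 = 6(p'(6) - Δ_2) = 14.
Solving the tridiagonal system: m_0 = 35/6, m_1 = -43/6, m_2 = 13/3, m_3 = 1/6.
On [2, 3], p(x) = 7 - 7/3·(x - 2) - 43/12·(x - 2)² + 23/12·(x - 2)³.
With (x - 2) = 3/4: p(11/4) = 1035/256.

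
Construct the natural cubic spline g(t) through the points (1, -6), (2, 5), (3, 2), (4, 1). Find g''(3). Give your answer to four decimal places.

Write m_i for g''(x_i). With h_i = 1, 1, 1 and divided differences Δ_i = 11, -3, -1, the continuity of g' gives the tridiagonal system
  1·m_0 + 4·m_1 + 1·m_2 = 6(Δ_1 - Δ_0) = -84
  1·m_1 + 4·m_2 + 1·m_3 = 6(Δ_2 - Δ_1) = 12
Natural end conditions: m_0 = m_3 = 0.
Solving: m_0 = 0, m_1 = -116/5, m_2 = 44/5, m_3 = 0.

8.8000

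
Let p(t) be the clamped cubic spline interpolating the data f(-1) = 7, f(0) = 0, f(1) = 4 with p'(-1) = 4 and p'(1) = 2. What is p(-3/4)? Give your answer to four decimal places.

6.6445

Let m_i = p''(x_i). Step sizes h_i = 1, 1; slopes of the chords Δ_i = (y_(i+1) - y_i)/h_i = -7, 4.
  1·m_0 + 4·m_1 + 1·m_2 = 6(Δ_1 - Δ_0) = 66
Clamped end conditions give two more equations: 2h_0·m_0 + h_0·m_1 = 6(Δ_0 - p'(-1)) = -66 and h_1·m_1 + 2h_1·m_2 = 6(p'(1) - Δ_1) = -12.
Hence m_0 = -101/2, m_1 = 35, m_2 = -47/2.
On [-1, 0], p(t) = 7 + 4·(t + 1) - 101/4·(t + 1)² + 57/4·(t + 1)³.
With (t + 1) = 1/4: p(-3/4) = 1701/256.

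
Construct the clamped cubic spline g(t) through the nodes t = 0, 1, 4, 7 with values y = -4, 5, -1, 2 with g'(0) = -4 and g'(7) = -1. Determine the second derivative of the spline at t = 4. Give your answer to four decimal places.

7.0968

With M_i denoting the second derivative at x_i, h_i = 1, 3, 3, and Δ_i = (y_(i+1) − y_i)/h_i = 9, -2, 1:
  1·M_0 + 8·M_1 + 3·M_2 = 6(Δ_1 - Δ_0) = -66
  3·M_1 + 12·M_2 + 3·M_3 = 6(Δ_2 - Δ_1) = 18
Clamped end conditions give two more equations: 2h_0·M_0 + h_0·M_1 = 6(Δ_0 - g'(0)) = 78 and h_2·M_2 + 2h_2·M_3 = 6(g'(7) - Δ_2) = -12.
Hence M_0 = 1470/31, M_1 = -522/31, M_2 = 220/31, M_3 = -172/31.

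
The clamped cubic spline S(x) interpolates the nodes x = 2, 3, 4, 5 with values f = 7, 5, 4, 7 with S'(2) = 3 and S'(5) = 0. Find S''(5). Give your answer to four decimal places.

-13.2000

Let M_i = S''(x_i). Step sizes h_i = 1, 1, 1; slopes of the chords Δ_i = (y_(i+1) - y_i)/h_i = -2, -1, 3.
  1·M_0 + 4·M_1 + 1·M_2 = 6(Δ_1 - Δ_0) = 6
  1·M_1 + 4·M_2 + 1·M_3 = 6(Δ_2 - Δ_1) = 24
Clamped end conditions give two more equations: 2h_0·M_0 + h_0·M_1 = 6(Δ_0 - S'(2)) = -30 and h_2·M_2 + 2h_2·M_3 = 6(S'(5) - Δ_2) = -18.
Forward elimination and back-substitution give M_0 = -84/5, M_1 = 18/5, M_2 = 42/5, M_3 = -66/5.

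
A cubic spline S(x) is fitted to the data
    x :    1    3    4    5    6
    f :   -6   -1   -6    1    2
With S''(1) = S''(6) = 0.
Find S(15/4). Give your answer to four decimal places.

-5.6469

Let σ_i = S''(x_i). Step sizes h_i = 2, 1, 1, 1; slopes of the chords Δ_i = (y_(i+1) - y_i)/h_i = 5/2, -5, 7, 1.
  2·σ_0 + 6·σ_1 + 1·σ_2 = 6(Δ_1 - Δ_0) = -45
  1·σ_1 + 4·σ_2 + 1·σ_3 = 6(Δ_2 - Δ_1) = 72
  1·σ_2 + 4·σ_3 + 1·σ_4 = 6(Δ_3 - Δ_2) = -36
Natural end conditions: σ_0 = σ_4 = 0.
Solving: σ_0 = 0, σ_1 = -999/86, σ_2 = 1062/43, σ_3 = -1305/86, σ_4 = 0.
On [3, 4], S(x) = -1 - 451/86·(x - 3) - 999/172·(x - 3)² + 1041/172·(x - 3)³.
With (x - 3) = 3/4: S(15/4) = -62161/11008.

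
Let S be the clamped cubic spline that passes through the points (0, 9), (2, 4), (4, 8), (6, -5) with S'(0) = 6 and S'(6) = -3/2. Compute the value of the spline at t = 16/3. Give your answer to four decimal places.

Let M_i = S''(x_i). Step sizes h_i = 2, 2, 2; slopes of the chords Δ_i = (y_(i+1) - y_i)/h_i = -5/2, 2, -13/2.
  2·M_0 + 8·M_1 + 2·M_2 = 6(Δ_1 - Δ_0) = 27
  2·M_1 + 8·M_2 + 2·M_3 = 6(Δ_2 - Δ_1) = -51
Clamped end conditions give two more equations: 2h_0·M_0 + h_0·M_1 = 6(Δ_0 - S'(0)) = -51 and h_2·M_2 + 2h_2·M_3 = 6(S'(6) - Δ_2) = 30.
Solving: M_0 = -183/10, M_1 = 111/10, M_2 = -63/5, M_3 = 69/5.
On [4, 6], S(t) = 8 - 27/10·(t - 4) - 63/10·(t - 4)² + 11/5·(t - 4)³.
With (t - 4) = 4/3: S(16/3) = -214/135.

-1.5852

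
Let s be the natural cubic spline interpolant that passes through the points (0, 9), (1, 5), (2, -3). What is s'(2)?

-9

Put M_i = s'' at the i-th knot. Here h = (1, 1) and Δ = (-4, -8), so the interior equations h_(i-1)·M_(i-1) + 2(h_(i-1)+h_i)·M_i + h_i·M_(i+1) = 6(Δ_i − Δ_(i-1)) read
  1·M_0 + 4·M_1 + 1·M_2 = 6(Δ_1 - Δ_0) = -24
Natural end conditions: M_0 = M_2 = 0.
Hence M_0 = 0, M_1 = -6, M_2 = 0.
On [1, 2], s'(x) = b_1 + 2c_1·(x - 1) + 3d_1·(x - 1)² with b_1 = Δ_1 - h_1(2M_1 + M_2)/6 = -6, c_1 = M_1/2 = -3, d_1 = (M_2 - M_1)/(6h_1) = 1. So s'(2) = -9.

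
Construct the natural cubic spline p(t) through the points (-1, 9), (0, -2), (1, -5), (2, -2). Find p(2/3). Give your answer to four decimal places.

-4.9086

Put σ_i = p'' at the i-th knot. Here h = (1, 1, 1) and Δ = (-11, -3, 3), so the interior equations h_(i-1)·σ_(i-1) + 2(h_(i-1)+h_i)·σ_i + h_i·σ_(i+1) = 6(Δ_i − Δ_(i-1)) read
  1·σ_0 + 4·σ_1 + 1·σ_2 = 6(Δ_1 - Δ_0) = 48
  1·σ_1 + 4·σ_2 + 1·σ_3 = 6(Δ_2 - Δ_1) = 36
Natural end conditions: σ_0 = σ_3 = 0.
Hence σ_0 = 0, σ_1 = 52/5, σ_2 = 32/5, σ_3 = 0.
On [0, 1], p(t) = -2 - 113/15·t + 26/5·t² - 2/3·t³.
With t = 2/3: p(2/3) = -1988/405.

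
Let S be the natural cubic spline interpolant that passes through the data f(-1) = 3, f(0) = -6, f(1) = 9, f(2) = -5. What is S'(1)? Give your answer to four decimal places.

Let m_i = S''(x_i). Step sizes h_i = 1, 1, 1; slopes of the chords Δ_i = (y_(i+1) - y_i)/h_i = -9, 15, -14.
  1·m_0 + 4·m_1 + 1·m_2 = 6(Δ_1 - Δ_0) = 144
  1·m_1 + 4·m_2 + 1·m_3 = 6(Δ_2 - Δ_1) = -174
Natural end conditions: m_0 = m_3 = 0.
Solving the tridiagonal system: m_0 = 0, m_1 = 50, m_2 = -56, m_3 = 0.
On [1, 2], S'(t) = b_2 + 2c_2·(t - 1) + 3d_2·(t - 1)² with b_2 = Δ_2 - h_2(2m_2 + m_3)/6 = 14/3, c_2 = m_2/2 = -28, d_2 = (m_3 - m_2)/(6h_2) = 28/3. So S'(1) = 14/3.

4.6667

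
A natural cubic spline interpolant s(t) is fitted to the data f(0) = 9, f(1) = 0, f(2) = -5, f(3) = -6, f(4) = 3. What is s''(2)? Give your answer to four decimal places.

0.8571

With M_i denoting the second derivative at x_i, h_i = 1, 1, 1, 1, and Δ_i = (y_(i+1) − y_i)/h_i = -9, -5, -1, 9:
  1·M_0 + 4·M_1 + 1·M_2 = 6(Δ_1 - Δ_0) = 24
  1·M_1 + 4·M_2 + 1·M_3 = 6(Δ_2 - Δ_1) = 24
  1·M_2 + 4·M_3 + 1·M_4 = 6(Δ_3 - Δ_2) = 60
Natural end conditions: M_0 = M_4 = 0.
Solving: M_0 = 0, M_1 = 81/14, M_2 = 6/7, M_3 = 207/14, M_4 = 0.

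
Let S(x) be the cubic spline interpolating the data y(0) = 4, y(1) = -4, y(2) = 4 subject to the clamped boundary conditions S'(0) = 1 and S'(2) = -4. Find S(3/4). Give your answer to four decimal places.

-2.8086

Put M_i = S'' at the i-th knot. Here h = (1, 1) and Δ = (-8, 8), so the interior equations h_(i-1)·M_(i-1) + 2(h_(i-1)+h_i)·M_i + h_i·M_(i+1) = 6(Δ_i − Δ_(i-1)) read
  1·M_0 + 4·M_1 + 1·M_2 = 6(Δ_1 - Δ_0) = 96
Clamped end conditions give two more equations: 2h_0·M_0 + h_0·M_1 = 6(Δ_0 - S'(0)) = -54 and h_1·M_1 + 2h_1·M_2 = 6(S'(2) - Δ_1) = -72.
Solving: M_0 = -107/2, M_1 = 53, M_2 = -125/2.
On [0, 1], S(x) = 4 + 1·x - 107/4·x² + 71/4·x³.
With x = 3/4: S(3/4) = -719/256.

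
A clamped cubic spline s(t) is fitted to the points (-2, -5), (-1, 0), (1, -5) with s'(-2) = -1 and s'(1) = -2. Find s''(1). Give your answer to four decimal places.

Write m_i for s''(x_i). With h_i = 1, 2 and divided differences Δ_i = 5, -5/2, the continuity of s' gives the tridiagonal system
  1·m_0 + 6·m_1 + 2·m_2 = 6(Δ_1 - Δ_0) = -45
Clamped end conditions give two more equations: 2h_0·m_0 + h_0·m_1 = 6(Δ_0 - s'(-2)) = 36 and h_1·m_1 + 2h_1·m_2 = 6(s'(1) - Δ_1) = 3.
Hence m_0 = 151/6, m_1 = -43/3, m_2 = 95/12.

7.9167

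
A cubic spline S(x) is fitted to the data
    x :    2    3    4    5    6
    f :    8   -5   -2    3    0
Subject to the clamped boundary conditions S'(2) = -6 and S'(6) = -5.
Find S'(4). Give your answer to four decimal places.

Put σ_i = S'' at the i-th knot. Here h = (1, 1, 1, 1) and Δ = (-13, 3, 5, -3), so the interior equations h_(i-1)·σ_(i-1) + 2(h_(i-1)+h_i)·σ_i + h_i·σ_(i+1) = 6(Δ_i − Δ_(i-1)) read
  1·σ_0 + 4·σ_1 + 1·σ_2 = 6(Δ_1 - Δ_0) = 96
  1·σ_1 + 4·σ_2 + 1·σ_3 = 6(Δ_2 - Δ_1) = 12
  1·σ_2 + 4·σ_3 + 1·σ_4 = 6(Δ_3 - Δ_2) = -48
Clamped end conditions give two more equations: 2h_0·σ_0 + h_0·σ_1 = 6(Δ_0 - S'(2)) = -42 and h_3·σ_3 + 2h_3·σ_4 = 6(S'(6) - Δ_3) = -12.
Forward elimination and back-substitution give σ_0 = -1067/28, σ_1 = 479/14, σ_2 = -11/4, σ_3 = -157/14, σ_4 = -11/28.
On [4, 5], S'(x) = b_2 + 2c_2·(x - 4) + 3d_2·(x - 4)² with b_2 = Δ_2 - h_2(2σ_2 + σ_3)/6 = 109/14, c_2 = σ_2/2 = -11/8, d_2 = (σ_3 - σ_2)/(6h_2) = -79/56. So S'(4) = 109/14.

7.7857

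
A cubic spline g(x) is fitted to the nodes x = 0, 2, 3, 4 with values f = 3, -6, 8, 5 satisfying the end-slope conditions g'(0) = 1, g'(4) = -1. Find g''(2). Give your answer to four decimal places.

With m_i denoting the second derivative at x_i, h_i = 2, 1, 1, and Δ_i = (y_(i+1) − y_i)/h_i = -9/2, 14, -3:
  2·m_0 + 6·m_1 + 1·m_2 = 6(Δ_1 - Δ_0) = 111
  1·m_1 + 4·m_2 + 1·m_3 = 6(Δ_2 - Δ_1) = -102
Clamped end conditions give two more equations: 2h_0·m_0 + h_0·m_1 = 6(Δ_0 - g'(0)) = -33 and h_2·m_2 + 2h_2·m_3 = 6(g'(4) - Δ_2) = 12.
Forward elimination and back-substitution give m_0 = -551/22, m_1 = 739/22, m_2 = -445/11, m_3 = 577/22.

33.5909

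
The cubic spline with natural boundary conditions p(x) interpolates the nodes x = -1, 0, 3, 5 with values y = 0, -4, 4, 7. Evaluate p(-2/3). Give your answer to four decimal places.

Let m_i = p''(x_i). Step sizes h_i = 1, 3, 2; slopes of the chords Δ_i = (y_(i+1) - y_i)/h_i = -4, 8/3, 3/2.
  1·m_0 + 8·m_1 + 3·m_2 = 6(Δ_1 - Δ_0) = 40
  3·m_1 + 10·m_2 + 2·m_3 = 6(Δ_2 - Δ_1) = -7
Natural end conditions: m_0 = m_3 = 0.
Hence m_0 = 0, m_1 = 421/71, m_2 = -176/71, m_3 = 0.
On [-1, 0], p(x) = 0 - 2125/426·(x + 1) + 0·(x + 1)² + 421/426·(x + 1)³.
With (x + 1) = 1/3: p(-2/3) = -9352/5751.

-1.6262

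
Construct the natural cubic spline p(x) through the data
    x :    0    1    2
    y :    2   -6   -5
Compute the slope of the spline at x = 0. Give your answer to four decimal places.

-10.2500

Put σ_i = p'' at the i-th knot. Here h = (1, 1) and Δ = (-8, 1), so the interior equations h_(i-1)·σ_(i-1) + 2(h_(i-1)+h_i)·σ_i + h_i·σ_(i+1) = 6(Δ_i − Δ_(i-1)) read
  1·σ_0 + 4·σ_1 + 1·σ_2 = 6(Δ_1 - Δ_0) = 54
Natural end conditions: σ_0 = σ_2 = 0.
Hence σ_0 = 0, σ_1 = 27/2, σ_2 = 0.
On [0, 1], p'(x) = b_0 + 2c_0·x + 3d_0·x² with b_0 = Δ_0 - h_0(2σ_0 + σ_1)/6 = -41/4, c_0 = σ_0/2 = 0, d_0 = (σ_1 - σ_0)/(6h_0) = 9/4. So p'(0) = -41/4.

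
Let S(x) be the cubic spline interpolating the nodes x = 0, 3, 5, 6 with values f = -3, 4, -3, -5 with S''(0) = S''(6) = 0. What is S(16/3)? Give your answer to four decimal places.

-3.8430

With M_i denoting the second derivative at x_i, h_i = 3, 2, 1, and Δ_i = (y_(i+1) − y_i)/h_i = 7/3, -7/2, -2:
  3·M_0 + 10·M_1 + 2·M_2 = 6(Δ_1 - Δ_0) = -35
  2·M_1 + 6·M_2 + 1·M_3 = 6(Δ_2 - Δ_1) = 9
Natural end conditions: M_0 = M_3 = 0.
Forward elimination and back-substitution give M_0 = 0, M_1 = -57/14, M_2 = 20/7, M_3 = 0.
On [5, 6], S(x) = -3 - 62/21·(x - 5) + 10/7·(x - 5)² - 10/21·(x - 5)³.
With (x - 5) = 1/3: S(16/3) = -2179/567.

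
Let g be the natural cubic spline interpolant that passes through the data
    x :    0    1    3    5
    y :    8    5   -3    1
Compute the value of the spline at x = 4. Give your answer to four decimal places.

-2.2955

Write σ_i for g''(x_i). With h_i = 1, 2, 2 and divided differences Δ_i = -3, -4, 2, the continuity of g' gives the tridiagonal system
  1·σ_0 + 6·σ_1 + 2·σ_2 = 6(Δ_1 - Δ_0) = -6
  2·σ_1 + 8·σ_2 + 2·σ_3 = 6(Δ_2 - Δ_1) = 36
Natural end conditions: σ_0 = σ_3 = 0.
Hence σ_0 = 0, σ_1 = -30/11, σ_2 = 57/11, σ_3 = 0.
On [3, 5], g(x) = -3 - 16/11·(x - 3) + 57/22·(x - 3)² - 19/44·(x - 3)³.
With (x - 3) = 1: g(4) = -101/44.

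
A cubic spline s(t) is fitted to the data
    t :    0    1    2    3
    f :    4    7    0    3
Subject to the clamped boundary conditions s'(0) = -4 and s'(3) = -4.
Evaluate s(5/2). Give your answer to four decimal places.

1.8000

With σ_i denoting the second derivative at x_i, h_i = 1, 1, 1, and Δ_i = (y_(i+1) − y_i)/h_i = 3, -7, 3:
  1·σ_0 + 4·σ_1 + 1·σ_2 = 6(Δ_1 - Δ_0) = -60
  1·σ_1 + 4·σ_2 + 1·σ_3 = 6(Δ_2 - Δ_1) = 60
Clamped end conditions give two more equations: 2h_0·σ_0 + h_0·σ_1 = 6(Δ_0 - s'(0)) = 42 and h_2·σ_2 + 2h_2·σ_3 = 6(s'(3) - Δ_2) = -42.
Solving: σ_0 = 186/5, σ_1 = -162/5, σ_2 = 162/5, σ_3 = -186/5.
On [2, 3], s(t) = 0 - 8/5·(t - 2) + 81/5·(t - 2)² - 58/5·(t - 2)³.
With (t - 2) = 1/2: s(5/2) = 9/5.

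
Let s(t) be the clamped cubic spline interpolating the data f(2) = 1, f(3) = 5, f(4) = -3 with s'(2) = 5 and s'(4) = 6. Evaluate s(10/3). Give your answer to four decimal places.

Let σ_i = s''(x_i). Step sizes h_i = 1, 1; slopes of the chords Δ_i = (y_(i+1) - y_i)/h_i = 4, -8.
  1·σ_0 + 4·σ_1 + 1·σ_2 = 6(Δ_1 - Δ_0) = -72
Clamped end conditions give two more equations: 2h_0·σ_0 + h_0·σ_1 = 6(Δ_0 - s'(2)) = -6 and h_1·σ_1 + 2h_1·σ_2 = 6(s'(4) - Δ_1) = 84.
Forward elimination and back-substitution give σ_0 = 31/2, σ_1 = -37, σ_2 = 121/2.
On [3, 4], s(t) = 5 - 23/4·(t - 3) - 37/2·(t - 3)² + 65/4·(t - 3)³.
With (t - 3) = 1/3: s(10/3) = 44/27.

1.6296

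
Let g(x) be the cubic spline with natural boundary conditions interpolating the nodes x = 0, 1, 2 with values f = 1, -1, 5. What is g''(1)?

Write M_i for g''(x_i). With h_i = 1, 1 and divided differences Δ_i = -2, 6, the continuity of g' gives the tridiagonal system
  1·M_0 + 4·M_1 + 1·M_2 = 6(Δ_1 - Δ_0) = 48
Natural end conditions: M_0 = M_2 = 0.
Solving: M_0 = 0, M_1 = 12, M_2 = 0.

12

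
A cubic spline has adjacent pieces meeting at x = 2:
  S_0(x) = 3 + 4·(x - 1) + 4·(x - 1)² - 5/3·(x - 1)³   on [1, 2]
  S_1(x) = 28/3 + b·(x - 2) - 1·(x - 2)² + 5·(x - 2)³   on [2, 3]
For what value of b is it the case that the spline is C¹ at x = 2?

7

S_0'(x) = 4 + 8·(x - 1) - 5·(x - 1)², so S_0'(2) = 7. On the right, S_1'(2) = b, so b = 7.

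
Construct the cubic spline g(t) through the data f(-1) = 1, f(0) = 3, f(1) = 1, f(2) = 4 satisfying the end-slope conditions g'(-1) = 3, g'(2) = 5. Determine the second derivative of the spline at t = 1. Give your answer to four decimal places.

Let M_i = g''(x_i). Step sizes h_i = 1, 1, 1; slopes of the chords Δ_i = (y_(i+1) - y_i)/h_i = 2, -2, 3.
  1·M_0 + 4·M_1 + 1·M_2 = 6(Δ_1 - Δ_0) = -24
  1·M_1 + 4·M_2 + 1·M_3 = 6(Δ_2 - Δ_1) = 30
Clamped end conditions give two more equations: 2h_0·M_0 + h_0·M_1 = 6(Δ_0 - g'(-1)) = -6 and h_2·M_2 + 2h_2·M_3 = 6(g'(2) - Δ_2) = 12.
Solving: M_0 = 4/3, M_1 = -26/3, M_2 = 28/3, M_3 = 4/3.

9.3333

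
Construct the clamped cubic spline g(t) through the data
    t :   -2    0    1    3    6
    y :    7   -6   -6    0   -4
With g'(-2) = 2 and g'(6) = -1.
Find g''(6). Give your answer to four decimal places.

2.1744

Write M_i for g''(x_i). With h_i = 2, 1, 2, 3 and divided differences Δ_i = -13/2, 0, 3, -4/3, the continuity of g' gives the tridiagonal system
  2·M_0 + 6·M_1 + 1·M_2 = 6(Δ_1 - Δ_0) = 39
  1·M_1 + 6·M_2 + 2·M_3 = 6(Δ_2 - Δ_1) = 18
  2·M_2 + 10·M_3 + 3·M_4 = 6(Δ_3 - Δ_2) = -26
Clamped end conditions give two more equations: 2h_0·M_0 + h_0·M_1 = 6(Δ_0 - g'(-2)) = -51 and h_3·M_3 + 2h_3·M_4 = 6(g'(6) - Δ_3) = 2.
Solving: M_0 = -11467/604, M_1 = 1883/151, M_2 = 649/302, M_3 = -556/151, M_4 = 985/453.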